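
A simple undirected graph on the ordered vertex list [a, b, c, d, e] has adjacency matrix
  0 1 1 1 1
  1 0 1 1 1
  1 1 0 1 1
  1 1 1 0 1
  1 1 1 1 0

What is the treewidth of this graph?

4

A width-4 tree decomposition is:
Bags: B1 = {a, b, c, d, e}
Tree: (single bag)
A single bag containing all 5 vertices is trivially a valid decomposition of width 4. Conversely, {a, b, c, d, e} is a clique of size 5, and the vertices of any clique must share a bag in every tree decomposition; so some bag has ≥ 5 vertices and tw(G) ≥ 4. Combining the bounds, tw(G) = 4.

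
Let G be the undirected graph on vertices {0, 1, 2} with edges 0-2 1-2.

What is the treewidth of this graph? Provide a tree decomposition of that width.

Every bag has size at most 2, so the width is 2 − 1 = 1 and tw(G) ≤ 1. Since G has at least one edge (e.g. 2–0), it is not an edgeless graph, so tw(G) ≥ 1. Hence tw(G) = 1 exactly.

Treewidth 1.
One such decomposition:
Bags: B1 = {0, 2}  B2 = {1, 2}
Tree: B1–B2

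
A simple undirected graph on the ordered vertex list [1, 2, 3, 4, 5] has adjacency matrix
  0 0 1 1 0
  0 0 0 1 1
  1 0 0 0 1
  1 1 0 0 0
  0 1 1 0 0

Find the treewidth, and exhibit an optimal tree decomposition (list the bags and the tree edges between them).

Treewidth 2.
One such decomposition:
Bags: B1 = {1, 3, 5}  B2 = {1, 4, 5}  B3 = {2, 4, 5}
Tree: B1–B2, B2–B3

Each bag holds 3 vertices, so the decomposition has width 2, which upper-bounds the treewidth. The edges 5–3–1–4–2–5 form a cycle, so G is not a tree and its treewidth is at least 2. Hence tw(G) = 2 exactly.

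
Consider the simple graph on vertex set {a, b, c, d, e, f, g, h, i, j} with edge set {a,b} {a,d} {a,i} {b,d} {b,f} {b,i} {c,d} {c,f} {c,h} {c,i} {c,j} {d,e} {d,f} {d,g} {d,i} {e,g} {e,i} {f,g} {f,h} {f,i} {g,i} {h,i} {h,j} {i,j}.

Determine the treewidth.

3

A width-3 tree decomposition is:
Bags: B1 = {c, h, i, j}  B2 = {c, f, h, i}  B3 = {c, d, f, i}  B4 = {b, d, f, i}  B5 = {d, f, g, i}  B6 = {d, e, g, i}  B7 = {a, b, d, i}
Tree: B1–B2, B2–B3, B3–B4, B4–B5, B5–B6, B4–B7
Each bag holds 4 vertices, so the decomposition has width 3, which upper-bounds the treewidth. On the other hand G contains the 4-clique {a, b, d, i}. A clique must lie in a single bag of any decomposition, so no decomposition can have width below 3. Hence tw(G) = 3 exactly.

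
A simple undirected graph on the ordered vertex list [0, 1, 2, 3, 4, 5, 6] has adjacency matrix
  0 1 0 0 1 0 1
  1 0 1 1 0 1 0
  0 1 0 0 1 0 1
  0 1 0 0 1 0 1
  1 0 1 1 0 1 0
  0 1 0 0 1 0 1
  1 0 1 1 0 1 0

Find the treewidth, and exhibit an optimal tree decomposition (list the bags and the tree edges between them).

Each bag holds 4 vertices, so the decomposition has width 3, which upper-bounds the treewidth. For the lower bound: the 4 vertex sets {4,5}, {1,3}, {6}, {0} are disjoint, each induces a connected subgraph, and every pair is joined by at least one edge of G. Contracting each set to a single vertex therefore yields K_{4} as a minor, and since treewidth is minor-monotone, tw(G) ≥ tw(K_{4}) = 3. Therefore the treewidth is 3.

Treewidth 3.
One optimal decomposition is:
Bags: B1 = {1, 4, 5, 6}  B2 = {1, 3, 4, 6}  B3 = {0, 1, 4, 6}  B4 = {1, 2, 4, 6}
Tree: B1–B2, B2–B3, B3–B4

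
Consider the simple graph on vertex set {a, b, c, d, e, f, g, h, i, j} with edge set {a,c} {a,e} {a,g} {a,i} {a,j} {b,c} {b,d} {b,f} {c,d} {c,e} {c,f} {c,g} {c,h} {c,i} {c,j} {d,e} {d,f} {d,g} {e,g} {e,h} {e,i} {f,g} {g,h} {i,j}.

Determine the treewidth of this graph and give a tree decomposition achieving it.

The largest bag has 4 vertices, giving width 3; this decomposition certifies tw(G) ≤ 3. On the other hand G contains the 4-clique {c, d, e, g}. A clique must lie in a single bag of any decomposition, so no decomposition can have width below 3. Therefore the treewidth is 3.

Treewidth 3.
One such decomposition:
Bags: B1 = {b, c, d, f}  B2 = {c, d, f, g}  B3 = {c, d, e, g}  B4 = {a, c, e, g}  B5 = {c, e, g, h}  B6 = {a, c, e, i}  B7 = {a, c, i, j}
Tree: B1–B2, B2–B3, B3–B4, B4–B5, B4–B6, B6–B7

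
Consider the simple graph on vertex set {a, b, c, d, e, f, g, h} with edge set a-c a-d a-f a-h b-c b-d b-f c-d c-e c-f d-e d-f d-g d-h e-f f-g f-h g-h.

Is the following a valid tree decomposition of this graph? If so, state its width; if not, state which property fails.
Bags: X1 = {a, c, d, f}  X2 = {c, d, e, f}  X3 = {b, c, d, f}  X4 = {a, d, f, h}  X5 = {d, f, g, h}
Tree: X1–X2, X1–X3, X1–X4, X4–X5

Yes; width 3.

Checking the three conditions: (i) the bags cover all of {a, b, c, d, e, f, g, h}; (ii) for each edge, some bag contains both endpoints; (iii) the bags containing any fixed vertex form a subtree. All hold, so the decomposition is valid with width 4 − 1 = 3.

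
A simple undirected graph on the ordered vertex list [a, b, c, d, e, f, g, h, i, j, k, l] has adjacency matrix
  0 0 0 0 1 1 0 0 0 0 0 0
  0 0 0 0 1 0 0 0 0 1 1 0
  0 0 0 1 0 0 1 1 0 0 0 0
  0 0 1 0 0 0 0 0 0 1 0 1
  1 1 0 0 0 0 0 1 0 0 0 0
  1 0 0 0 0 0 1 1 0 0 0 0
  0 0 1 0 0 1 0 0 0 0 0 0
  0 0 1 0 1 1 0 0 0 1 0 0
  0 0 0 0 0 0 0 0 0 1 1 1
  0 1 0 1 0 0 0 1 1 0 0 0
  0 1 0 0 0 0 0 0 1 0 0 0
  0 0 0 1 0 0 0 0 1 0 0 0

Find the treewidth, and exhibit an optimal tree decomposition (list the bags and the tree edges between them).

Treewidth 3.
One such decomposition:
Bags: B1 = {b, i, k, l}  B2 = {b, i, j, l}  B3 = {b, d, j, l}  B4 = {b, d, e, j}  B5 = {d, e, h, j}  B6 = {c, d, e, h}  B7 = {a, c, e, h}  B8 = {a, c, f, h}  B9 = {a, c, f, g}
Tree: B1–B2, B2–B3, B3–B4, B4–B5, B5–B6, B6–B7, B7–B8, B8–B9

Every bag has size at most 4, so the width is 4 − 1 = 3 and tw(G) ≤ 3. For the lower bound: the 4 vertex sets {i,k,l}, {b}, {j}, {c,d,e,h} are disjoint, each induces a connected subgraph, and every pair is joined by at least one edge of G. Contracting each set to a single vertex therefore yields K_{4} as a minor, and since treewidth is minor-monotone, tw(G) ≥ tw(K_{4}) = 3. Therefore the treewidth is 3.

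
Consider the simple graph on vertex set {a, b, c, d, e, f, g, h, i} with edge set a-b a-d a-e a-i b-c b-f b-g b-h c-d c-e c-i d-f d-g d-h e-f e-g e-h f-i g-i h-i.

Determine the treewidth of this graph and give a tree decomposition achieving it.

Treewidth 4.
Bags: B1 = {b, c, d, e, i}  B2 = {b, d, e, f, i}  B3 = {b, d, e, h, i}  B4 = {a, b, d, e, i}  B5 = {b, d, e, g, i}
Tree: B1–B2, B2–B3, B3–B4, B4–B5

The largest bag has 5 vertices, giving width 4; this decomposition certifies tw(G) ≤ 4. For the lower bound: the 5 vertex sets {b,c}, {d,f}, {h,i}, {e}, {a} are disjoint, each induces a connected subgraph, and every pair is joined by at least one edge of G. Contracting each set to a single vertex therefore yields K_{5} as a minor, and since treewidth is minor-monotone, tw(G) ≥ tw(K_{5}) = 4. Therefore the treewidth is 4.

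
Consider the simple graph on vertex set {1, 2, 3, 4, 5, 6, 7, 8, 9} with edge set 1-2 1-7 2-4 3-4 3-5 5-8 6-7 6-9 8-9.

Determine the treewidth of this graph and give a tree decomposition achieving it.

The largest bag has 3 vertices, giving width 2; this decomposition certifies tw(G) ≤ 2. For the lower bound, G contains the cycle 5–3–4–2–1–7–6–9–8–5, so G is not a forest; only forests have treewidth ≤ 1, hence tw(G) ≥ 2. Therefore the treewidth is 2.

Treewidth 2.
Bags: B1 = {3, 4, 5}  B2 = {2, 4, 5}  B3 = {1, 2, 5}  B4 = {1, 5, 7}  B5 = {5, 6, 7}  B6 = {5, 6, 9}  B7 = {5, 8, 9}
Tree: B1–B2, B2–B3, B3–B4, B4–B5, B5–B6, B6–B7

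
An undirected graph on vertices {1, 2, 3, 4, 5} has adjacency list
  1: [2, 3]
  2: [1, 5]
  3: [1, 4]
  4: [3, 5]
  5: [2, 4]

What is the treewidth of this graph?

A width-2 tree decomposition is:
Bags: B1 = {1, 3, 4}  B2 = {1, 4, 5}  B3 = {1, 2, 5}
Tree: B1–B2, B2–B3
Every bag has size at most 3, so the width is 3 − 1 = 2 and tw(G) ≤ 2. For the lower bound, G contains the cycle 1–3–4–5–2–1, so G is not a forest; only forests have treewidth ≤ 1, hence tw(G) ≥ 2. The upper and lower bounds meet at 2, so that is the treewidth.

2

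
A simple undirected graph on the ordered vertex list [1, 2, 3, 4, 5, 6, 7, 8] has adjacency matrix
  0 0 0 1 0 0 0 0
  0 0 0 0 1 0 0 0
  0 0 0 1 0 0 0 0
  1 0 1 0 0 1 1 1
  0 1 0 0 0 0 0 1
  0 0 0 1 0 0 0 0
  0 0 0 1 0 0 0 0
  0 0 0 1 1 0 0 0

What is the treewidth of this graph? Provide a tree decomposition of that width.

Treewidth 1.
One such decomposition:
Bags: B1 = {4, 8}  B2 = {4, 7}  B3 = {1, 4}  B4 = {5, 8}  B5 = {3, 4}  B6 = {2, 5}  B7 = {4, 6}
Tree: B1–B2, B2–B3, B1–B4, B1–B5, B4–B6, B1–B7

Every bag has size at most 2, so the width is 2 − 1 = 1 and tw(G) ≤ 1. Since G has at least one edge (e.g. 4–8), it is not an edgeless graph, so tw(G) ≥ 1. Combining the bounds, tw(G) = 1.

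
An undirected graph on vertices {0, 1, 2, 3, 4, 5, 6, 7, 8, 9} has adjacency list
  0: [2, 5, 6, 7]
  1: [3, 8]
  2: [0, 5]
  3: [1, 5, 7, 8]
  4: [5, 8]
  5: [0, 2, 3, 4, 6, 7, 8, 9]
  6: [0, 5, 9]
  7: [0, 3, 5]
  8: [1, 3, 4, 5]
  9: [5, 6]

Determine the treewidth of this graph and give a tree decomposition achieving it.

Treewidth 2.
One such decomposition:
Bags: B1 = {0, 5, 7}  B2 = {3, 5, 7}  B3 = {0, 2, 5}  B4 = {0, 5, 6}  B5 = {5, 6, 9}  B6 = {3, 5, 8}  B7 = {4, 5, 8}  B8 = {1, 3, 8}
Tree: B1–B2, B1–B3, B3–B4, B4–B5, B2–B6, B6–B7, B6–B8

Every bag has size at most 3, so the width is 3 − 1 = 2 and tw(G) ≤ 2. On the other hand G contains the 3-clique {1, 3, 8}. A clique must lie in a single bag of any decomposition, so no decomposition can have width below 2. Therefore the treewidth is 2.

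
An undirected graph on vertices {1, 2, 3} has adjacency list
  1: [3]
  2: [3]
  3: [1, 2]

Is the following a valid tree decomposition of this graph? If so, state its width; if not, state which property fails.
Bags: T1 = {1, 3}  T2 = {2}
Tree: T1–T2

A tree decomposition must satisfy three properties: every vertex lies in some bag; for every edge, both endpoints lie together in some bag; and for every vertex, the bags containing it form a connected subtree. Here edge (3,2) lies in no bag, so the decomposition is invalid.

No — edge (3,2) lies in no bag.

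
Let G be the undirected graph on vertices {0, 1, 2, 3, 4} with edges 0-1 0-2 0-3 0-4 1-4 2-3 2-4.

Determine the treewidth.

2

A width-2 tree decomposition is:
Bags: B1 = {0, 2, 3}  B2 = {0, 2, 4}  B3 = {0, 1, 4}
Tree: B1–B2, B2–B3
The largest bag has 3 vertices, giving width 2; this decomposition certifies tw(G) ≤ 2. On the other hand G contains the 3-clique {0, 1, 4}. A clique must lie in a single bag of any decomposition, so no decomposition can have width below 2. Hence tw(G) = 2 exactly.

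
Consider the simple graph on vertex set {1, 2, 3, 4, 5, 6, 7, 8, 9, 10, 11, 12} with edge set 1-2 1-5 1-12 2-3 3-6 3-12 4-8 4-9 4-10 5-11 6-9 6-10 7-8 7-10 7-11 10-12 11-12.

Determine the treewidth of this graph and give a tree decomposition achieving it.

Every bag has size at most 4, so the width is 4 − 1 = 3 and tw(G) ≤ 3. For the lower bound: the 4 vertex sets {1,2,5}, {11}, {12}, {3,6,7,10} are disjoint, each induces a connected subgraph, and every pair is joined by at least one edge of G. Contracting each set to a single vertex therefore yields K_{4} as a minor, and since treewidth is minor-monotone, tw(G) ≥ tw(K_{4}) = 3. Therefore the treewidth is 3.

Treewidth 3.
Bags: B1 = {1, 2, 5, 11}  B2 = {1, 2, 11, 12}  B3 = {2, 3, 11, 12}  B4 = {3, 7, 11, 12}  B5 = {3, 7, 10, 12}  B6 = {3, 6, 7, 10}  B7 = {6, 7, 8, 10}  B8 = {4, 6, 8, 10}  B9 = {4, 6, 8, 9}
Tree: B1–B2, B2–B3, B3–B4, B4–B5, B5–B6, B6–B7, B7–B8, B8–B9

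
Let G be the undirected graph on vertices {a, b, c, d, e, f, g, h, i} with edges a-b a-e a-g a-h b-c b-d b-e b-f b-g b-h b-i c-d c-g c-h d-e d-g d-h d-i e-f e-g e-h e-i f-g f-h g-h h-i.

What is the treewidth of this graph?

4

A width-4 tree decomposition is:
Bags: B1 = {b, d, e, g, h}  B2 = {b, e, f, g, h}  B3 = {b, c, d, g, h}  B4 = {a, b, e, g, h}  B5 = {b, d, e, h, i}
Tree: B1–B2, B1–B3, B1–B4, B1–B5
Every bag has size at most 5, so the width is 5 − 1 = 4 and tw(G) ≤ 4. For the lower bound, the 5 vertices {b, d, e, g, h} are pairwise adjacent, and any tree decomposition puts a clique entirely inside one bag — forcing width ≥ 4. Combining the bounds, tw(G) = 4.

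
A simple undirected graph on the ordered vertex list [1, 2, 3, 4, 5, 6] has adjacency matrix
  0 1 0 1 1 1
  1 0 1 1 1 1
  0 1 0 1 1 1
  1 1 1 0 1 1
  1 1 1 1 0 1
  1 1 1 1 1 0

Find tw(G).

4

A width-4 tree decomposition is:
Bags: B1 = {1, 2, 4, 5, 6}  B2 = {2, 3, 4, 5, 6}
Tree: B1–B2
Each bag holds 5 vertices, so the decomposition has width 4, which upper-bounds the treewidth. For the lower bound, the 5 vertices {1, 2, 4, 5, 6} are pairwise adjacent, and any tree decomposition puts a clique entirely inside one bag — forcing width ≥ 4. Hence tw(G) = 4 exactly.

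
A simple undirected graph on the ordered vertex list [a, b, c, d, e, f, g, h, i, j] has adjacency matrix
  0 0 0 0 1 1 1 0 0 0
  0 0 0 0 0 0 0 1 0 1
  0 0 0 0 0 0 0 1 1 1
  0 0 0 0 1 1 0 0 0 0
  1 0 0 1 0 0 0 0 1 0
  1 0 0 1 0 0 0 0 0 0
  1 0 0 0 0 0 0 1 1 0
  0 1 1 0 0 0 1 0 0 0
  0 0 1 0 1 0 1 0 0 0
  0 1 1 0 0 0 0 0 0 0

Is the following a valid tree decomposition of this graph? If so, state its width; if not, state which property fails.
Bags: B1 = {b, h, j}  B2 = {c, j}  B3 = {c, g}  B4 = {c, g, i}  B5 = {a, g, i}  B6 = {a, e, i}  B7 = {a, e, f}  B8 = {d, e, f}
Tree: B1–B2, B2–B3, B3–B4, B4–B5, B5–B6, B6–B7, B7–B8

No — edge (h,c) lies in no bag.

A tree decomposition must satisfy three properties: every vertex lies in some bag; for every edge, both endpoints lie together in some bag; and for every vertex, the bags containing it form a connected subtree. Here edge (h,c) lies in no bag, so the decomposition is invalid.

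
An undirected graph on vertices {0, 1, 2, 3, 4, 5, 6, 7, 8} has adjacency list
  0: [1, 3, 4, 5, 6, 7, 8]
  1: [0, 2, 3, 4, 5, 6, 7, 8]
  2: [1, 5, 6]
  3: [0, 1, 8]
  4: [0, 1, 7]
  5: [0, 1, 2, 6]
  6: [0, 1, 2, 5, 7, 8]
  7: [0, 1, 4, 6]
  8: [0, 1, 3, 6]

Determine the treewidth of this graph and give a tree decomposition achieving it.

Each bag holds 4 vertices, so the decomposition has width 3, which upper-bounds the treewidth. On the other hand G contains the 4-clique {0, 1, 3, 8}. A clique must lie in a single bag of any decomposition, so no decomposition can have width below 3. Hence tw(G) = 3 exactly.

Treewidth 3.
One such decomposition:
Bags: B1 = {0, 1, 6, 8}  B2 = {0, 1, 3, 8}  B3 = {0, 1, 5, 6}  B4 = {0, 1, 6, 7}  B5 = {0, 1, 4, 7}  B6 = {1, 2, 5, 6}
Tree: B1–B2, B1–B3, B1–B4, B4–B5, B3–B6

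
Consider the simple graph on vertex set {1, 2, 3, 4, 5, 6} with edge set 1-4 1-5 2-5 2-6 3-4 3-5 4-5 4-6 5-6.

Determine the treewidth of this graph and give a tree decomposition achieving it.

Treewidth 2.
One such decomposition:
Bags: B1 = {3, 4, 5}  B2 = {4, 5, 6}  B3 = {1, 4, 5}  B4 = {2, 5, 6}
Tree: B1–B2, B2–B3, B2–B4

The largest bag has 3 vertices, giving width 2; this decomposition certifies tw(G) ≤ 2. Conversely, {2, 5, 6} is a clique of size 3, and the vertices of any clique must share a bag in every tree decomposition; so some bag has ≥ 3 vertices and tw(G) ≥ 2. Hence tw(G) = 2 exactly.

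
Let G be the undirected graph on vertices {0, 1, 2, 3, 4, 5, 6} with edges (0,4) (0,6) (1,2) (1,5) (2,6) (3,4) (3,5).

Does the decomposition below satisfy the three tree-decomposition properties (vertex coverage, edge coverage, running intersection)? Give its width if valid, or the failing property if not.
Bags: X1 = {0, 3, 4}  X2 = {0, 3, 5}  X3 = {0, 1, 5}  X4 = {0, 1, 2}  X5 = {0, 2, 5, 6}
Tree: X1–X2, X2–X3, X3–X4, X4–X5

A tree decomposition must satisfy three properties: every vertex lies in some bag; for every edge, both endpoints lie together in some bag; and for every vertex, the bags containing it form a connected subtree. Here bags containing vertex 5 are not connected in the tree, so the decomposition is invalid.

No — bags containing vertex 5 are not connected in the tree.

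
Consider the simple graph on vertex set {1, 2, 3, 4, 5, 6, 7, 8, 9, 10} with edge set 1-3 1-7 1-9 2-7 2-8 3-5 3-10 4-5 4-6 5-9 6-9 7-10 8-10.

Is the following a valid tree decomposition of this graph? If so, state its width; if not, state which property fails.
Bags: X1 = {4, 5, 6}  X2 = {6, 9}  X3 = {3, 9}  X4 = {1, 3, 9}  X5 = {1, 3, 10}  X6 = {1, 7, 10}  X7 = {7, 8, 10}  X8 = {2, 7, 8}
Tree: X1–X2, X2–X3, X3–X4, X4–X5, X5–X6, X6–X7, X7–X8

No — edge (5,9) lies in no bag.

A tree decomposition must satisfy three properties: every vertex lies in some bag; for every edge, both endpoints lie together in some bag; and for every vertex, the bags containing it form a connected subtree. Here edge (5,9) lies in no bag, so the decomposition is invalid.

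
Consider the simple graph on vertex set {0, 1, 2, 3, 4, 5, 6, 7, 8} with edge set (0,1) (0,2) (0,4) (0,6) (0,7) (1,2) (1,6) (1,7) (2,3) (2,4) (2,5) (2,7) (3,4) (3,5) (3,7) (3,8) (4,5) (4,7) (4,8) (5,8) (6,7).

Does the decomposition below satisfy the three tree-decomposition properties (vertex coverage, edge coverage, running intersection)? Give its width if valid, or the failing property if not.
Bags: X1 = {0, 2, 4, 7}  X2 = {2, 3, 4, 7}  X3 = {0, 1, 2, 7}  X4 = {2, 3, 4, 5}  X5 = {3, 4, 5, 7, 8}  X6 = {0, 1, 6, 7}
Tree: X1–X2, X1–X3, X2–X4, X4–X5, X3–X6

A tree decomposition must satisfy three properties: every vertex lies in some bag; for every edge, both endpoints lie together in some bag; and for every vertex, the bags containing it form a connected subtree. Here bags containing vertex 7 are not connected in the tree, so the decomposition is invalid.

No — bags containing vertex 7 are not connected in the tree.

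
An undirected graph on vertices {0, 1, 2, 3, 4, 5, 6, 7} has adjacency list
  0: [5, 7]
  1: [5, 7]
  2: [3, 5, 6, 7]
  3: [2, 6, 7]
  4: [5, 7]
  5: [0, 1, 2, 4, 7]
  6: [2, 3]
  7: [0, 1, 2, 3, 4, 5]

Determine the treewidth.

A width-2 tree decomposition is:
Bags: B1 = {2, 5, 7}  B2 = {0, 5, 7}  B3 = {1, 5, 7}  B4 = {4, 5, 7}  B5 = {2, 3, 7}  B6 = {2, 3, 6}
Tree: B1–B2, B1–B3, B2–B4, B1–B5, B5–B6
The largest bag has 3 vertices, giving width 2; this decomposition certifies tw(G) ≤ 2. Conversely, {2, 3, 6} is a clique of size 3, and the vertices of any clique must share a bag in every tree decomposition; so some bag has ≥ 3 vertices and tw(G) ≥ 2. Combining the bounds, tw(G) = 2.

2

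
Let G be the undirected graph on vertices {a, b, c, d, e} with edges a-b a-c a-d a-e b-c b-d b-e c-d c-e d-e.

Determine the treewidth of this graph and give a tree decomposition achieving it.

Treewidth 4.
Bags: B1 = {a, b, c, d, e}
Tree: (single bag)

With just one bag of size 5, the width is 5 − 1 = 4, so tw(G) ≤ 4. Conversely, {a, b, c, d, e} is a clique of size 5, and the vertices of any clique must share a bag in every tree decomposition; so some bag has ≥ 5 vertices and tw(G) ≥ 4. Combining the bounds, tw(G) = 4.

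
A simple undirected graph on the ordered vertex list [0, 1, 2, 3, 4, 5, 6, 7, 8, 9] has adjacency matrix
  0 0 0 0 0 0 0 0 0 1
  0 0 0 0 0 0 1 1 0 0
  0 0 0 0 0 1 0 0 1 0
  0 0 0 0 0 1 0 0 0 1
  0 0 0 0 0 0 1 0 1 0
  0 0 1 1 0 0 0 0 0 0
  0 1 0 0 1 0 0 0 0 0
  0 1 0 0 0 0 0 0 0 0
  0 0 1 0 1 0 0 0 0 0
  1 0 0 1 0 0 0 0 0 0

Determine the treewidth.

A width-1 tree decomposition is:
Bags: B1 = {0, 9}  B2 = {3, 9}  B3 = {3, 5}  B4 = {2, 5}  B5 = {2, 8}  B6 = {4, 8}  B7 = {4, 6}  B8 = {1, 6}  B9 = {1, 7}
Tree: B1–B2, B2–B3, B3–B4, B4–B5, B5–B6, B6–B7, B7–B8, B8–B9
Each bag holds 2 vertices, so the decomposition has width 1, which upper-bounds the treewidth. G has an edge, so its treewidth is at least 1. Combining the bounds, tw(G) = 1.

1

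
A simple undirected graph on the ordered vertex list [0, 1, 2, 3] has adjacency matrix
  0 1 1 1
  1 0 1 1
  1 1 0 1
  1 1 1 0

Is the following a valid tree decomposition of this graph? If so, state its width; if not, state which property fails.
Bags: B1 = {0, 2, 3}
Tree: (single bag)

No — vertex 1 appears in no bag.

A tree decomposition must satisfy three properties: every vertex lies in some bag; for every edge, both endpoints lie together in some bag; and for every vertex, the bags containing it form a connected subtree. Here vertex 1 appears in no bag, so the decomposition is invalid.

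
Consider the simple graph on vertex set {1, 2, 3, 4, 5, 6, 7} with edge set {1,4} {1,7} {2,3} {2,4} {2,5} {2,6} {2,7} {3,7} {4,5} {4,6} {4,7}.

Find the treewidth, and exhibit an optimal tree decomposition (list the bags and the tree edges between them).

Treewidth 2.
Bags: B1 = {2, 4, 7}  B2 = {2, 3, 7}  B3 = {1, 4, 7}  B4 = {2, 4, 6}  B5 = {2, 4, 5}
Tree: B1–B2, B1–B3, B1–B4, B4–B5

The largest bag has 3 vertices, giving width 2; this decomposition certifies tw(G) ≤ 2. For the lower bound, the 3 vertices {1, 4, 7} are pairwise adjacent, and any tree decomposition puts a clique entirely inside one bag — forcing width ≥ 2. Hence tw(G) = 2 exactly.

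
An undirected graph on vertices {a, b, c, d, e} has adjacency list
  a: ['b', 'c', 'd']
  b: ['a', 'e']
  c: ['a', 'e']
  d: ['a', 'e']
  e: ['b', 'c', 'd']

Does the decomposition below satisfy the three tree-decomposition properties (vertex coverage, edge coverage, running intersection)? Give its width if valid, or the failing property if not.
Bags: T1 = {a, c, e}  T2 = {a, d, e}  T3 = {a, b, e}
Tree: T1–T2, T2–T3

Checking the three conditions: (i) the bags cover all of {a, b, c, d, e}; (ii) for each edge, some bag contains both endpoints; (iii) the bags containing any fixed vertex form a subtree. All hold, so the decomposition is valid with width 3 − 1 = 2.

Yes; width 2.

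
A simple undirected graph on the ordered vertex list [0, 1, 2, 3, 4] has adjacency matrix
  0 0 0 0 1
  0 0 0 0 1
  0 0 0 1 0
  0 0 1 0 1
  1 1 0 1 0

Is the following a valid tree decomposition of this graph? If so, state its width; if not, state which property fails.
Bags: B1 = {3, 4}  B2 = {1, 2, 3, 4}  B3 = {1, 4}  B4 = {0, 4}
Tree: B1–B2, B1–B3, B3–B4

A tree decomposition must satisfy three properties: every vertex lies in some bag; for every edge, both endpoints lie together in some bag; and for every vertex, the bags containing it form a connected subtree. Here bags containing vertex 1 are not connected in the tree, so the decomposition is invalid.

No — bags containing vertex 1 are not connected in the tree.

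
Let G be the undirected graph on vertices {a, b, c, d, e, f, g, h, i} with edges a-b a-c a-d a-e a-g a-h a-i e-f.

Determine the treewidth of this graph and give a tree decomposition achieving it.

The largest bag has 2 vertices, giving width 1; this decomposition certifies tw(G) ≤ 1. G has an edge, so its treewidth is at least 1. Hence tw(G) = 1 exactly.

Treewidth 1.
One optimal decomposition is:
Bags: B1 = {a, b}  B2 = {a, i}  B3 = {a, e}  B4 = {a, c}  B5 = {e, f}  B6 = {a, g}  B7 = {a, h}  B8 = {a, d}
Tree: B1–B2, B2–B3, B3–B4, B3–B5, B1–B6, B4–B7, B3–B8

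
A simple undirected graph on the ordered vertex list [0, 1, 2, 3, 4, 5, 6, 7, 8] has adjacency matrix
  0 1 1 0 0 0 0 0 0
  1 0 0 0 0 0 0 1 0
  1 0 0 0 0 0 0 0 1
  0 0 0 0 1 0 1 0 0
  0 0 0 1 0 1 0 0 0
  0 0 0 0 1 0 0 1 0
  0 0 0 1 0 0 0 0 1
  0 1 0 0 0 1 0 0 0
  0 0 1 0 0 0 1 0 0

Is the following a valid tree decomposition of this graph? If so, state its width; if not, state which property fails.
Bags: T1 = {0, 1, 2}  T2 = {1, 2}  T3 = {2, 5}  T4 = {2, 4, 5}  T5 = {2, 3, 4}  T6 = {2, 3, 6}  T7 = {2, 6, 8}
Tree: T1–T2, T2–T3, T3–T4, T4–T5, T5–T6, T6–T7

A tree decomposition must satisfy three properties: every vertex lies in some bag; for every edge, both endpoints lie together in some bag; and for every vertex, the bags containing it form a connected subtree. Here vertex 7 appears in no bag, so the decomposition is invalid.

No — vertex 7 appears in no bag.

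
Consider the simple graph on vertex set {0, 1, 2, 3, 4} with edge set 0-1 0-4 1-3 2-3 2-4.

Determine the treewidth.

A width-2 tree decomposition is:
Bags: B1 = {0, 1, 4}  B2 = {1, 3, 4}  B3 = {2, 3, 4}
Tree: B1–B2, B2–B3
Every bag has size at most 3, so the width is 3 − 1 = 2 and tw(G) ≤ 2. The edges 4–0–1–3–2–4 form a cycle, so G is not a tree and its treewidth is at least 2. Hence tw(G) = 2 exactly.

2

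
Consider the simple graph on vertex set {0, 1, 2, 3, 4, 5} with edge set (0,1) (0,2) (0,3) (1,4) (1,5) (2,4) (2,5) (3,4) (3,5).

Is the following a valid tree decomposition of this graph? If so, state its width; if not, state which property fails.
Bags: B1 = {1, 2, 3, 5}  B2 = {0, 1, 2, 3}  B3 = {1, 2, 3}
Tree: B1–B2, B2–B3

No — vertex 4 appears in no bag.

A tree decomposition must satisfy three properties: every vertex lies in some bag; for every edge, both endpoints lie together in some bag; and for every vertex, the bags containing it form a connected subtree. Here vertex 4 appears in no bag, so the decomposition is invalid.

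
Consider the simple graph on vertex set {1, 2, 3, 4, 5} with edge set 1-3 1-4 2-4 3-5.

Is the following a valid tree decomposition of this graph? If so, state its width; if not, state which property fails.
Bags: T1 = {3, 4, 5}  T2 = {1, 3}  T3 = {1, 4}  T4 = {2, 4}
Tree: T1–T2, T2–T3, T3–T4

A tree decomposition must satisfy three properties: every vertex lies in some bag; for every edge, both endpoints lie together in some bag; and for every vertex, the bags containing it form a connected subtree. Here bags containing vertex 4 are not connected in the tree, so the decomposition is invalid.

No — bags containing vertex 4 are not connected in the tree.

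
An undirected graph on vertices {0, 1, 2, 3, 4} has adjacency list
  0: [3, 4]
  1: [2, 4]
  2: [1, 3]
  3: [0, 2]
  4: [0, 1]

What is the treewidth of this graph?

A width-2 tree decomposition is:
Bags: B1 = {1, 2, 4}  B2 = {2, 3, 4}  B3 = {0, 3, 4}
Tree: B1–B2, B2–B3
The largest bag has 3 vertices, giving width 2; this decomposition certifies tw(G) ≤ 2. For the lower bound, G contains the cycle 4–1–2–3–0–4, so G is not a forest; only forests have treewidth ≤ 1, hence tw(G) ≥ 2. Hence tw(G) = 2 exactly.

2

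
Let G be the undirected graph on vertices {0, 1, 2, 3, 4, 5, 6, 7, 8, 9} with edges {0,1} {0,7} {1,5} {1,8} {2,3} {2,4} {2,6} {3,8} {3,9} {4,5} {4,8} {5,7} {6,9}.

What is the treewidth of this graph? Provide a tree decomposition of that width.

Treewidth 2.
One such decomposition:
Bags: B1 = {2, 6, 9}  B2 = {2, 3, 9}  B3 = {2, 3, 4}  B4 = {3, 4, 8}  B5 = {4, 5, 8}  B6 = {1, 5, 8}  B7 = {1, 5, 7}  B8 = {0, 1, 7}
Tree: B1–B2, B2–B3, B3–B4, B4–B5, B5–B6, B6–B7, B7–B8

Every bag has size at most 3, so the width is 3 − 1 = 2 and tw(G) ≤ 2. Since 6–9–3–2–6 is a cycle in G, G is not acyclic. Forests are exactly the graphs of treewidth ≤ 1, so tw(G) ≥ 2. Hence tw(G) = 2 exactly.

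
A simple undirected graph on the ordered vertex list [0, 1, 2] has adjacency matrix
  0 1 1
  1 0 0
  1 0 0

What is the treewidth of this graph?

1

A width-1 tree decomposition is:
Bags: B1 = {0, 1}  B2 = {0, 2}
Tree: B1–B2
The largest bag has 2 vertices, giving width 1; this decomposition certifies tw(G) ≤ 1. Since G has at least one edge (e.g. 0–1), it is not an edgeless graph, so tw(G) ≥ 1. Hence tw(G) = 1 exactly.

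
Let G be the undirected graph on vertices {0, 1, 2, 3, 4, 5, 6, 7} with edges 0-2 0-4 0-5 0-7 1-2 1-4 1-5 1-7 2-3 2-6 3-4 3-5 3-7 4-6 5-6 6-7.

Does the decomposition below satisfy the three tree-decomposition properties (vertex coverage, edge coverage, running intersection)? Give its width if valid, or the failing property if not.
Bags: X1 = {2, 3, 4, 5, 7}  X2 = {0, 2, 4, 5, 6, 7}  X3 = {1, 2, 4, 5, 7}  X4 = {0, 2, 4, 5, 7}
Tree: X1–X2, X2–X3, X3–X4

A tree decomposition must satisfy three properties: every vertex lies in some bag; for every edge, both endpoints lie together in some bag; and for every vertex, the bags containing it form a connected subtree. Here bags containing vertex 0 are not connected in the tree, so the decomposition is invalid.

No — bags containing vertex 0 are not connected in the tree.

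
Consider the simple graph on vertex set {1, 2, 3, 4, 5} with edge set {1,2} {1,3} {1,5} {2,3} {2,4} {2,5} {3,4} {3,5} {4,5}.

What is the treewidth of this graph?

A width-3 tree decomposition is:
Bags: B1 = {1, 2, 3, 5}  B2 = {2, 3, 4, 5}
Tree: B1–B2
The largest bag has 4 vertices, giving width 3; this decomposition certifies tw(G) ≤ 3. On the other hand G contains the 4-clique {1, 2, 3, 5}. A clique must lie in a single bag of any decomposition, so no decomposition can have width below 3. Therefore the treewidth is 3.

3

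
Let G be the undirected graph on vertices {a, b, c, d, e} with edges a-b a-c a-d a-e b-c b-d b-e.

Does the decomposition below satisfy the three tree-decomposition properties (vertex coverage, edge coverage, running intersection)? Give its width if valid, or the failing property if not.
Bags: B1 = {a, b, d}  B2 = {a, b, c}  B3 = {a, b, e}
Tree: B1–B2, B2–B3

Yes; width 2.

Checking the three conditions: (i) the bags cover all of {a, b, c, d, e}; (ii) for each edge, some bag contains both endpoints; (iii) the bags containing any fixed vertex form a subtree. All hold, so the decomposition is valid with width 3 − 1 = 2.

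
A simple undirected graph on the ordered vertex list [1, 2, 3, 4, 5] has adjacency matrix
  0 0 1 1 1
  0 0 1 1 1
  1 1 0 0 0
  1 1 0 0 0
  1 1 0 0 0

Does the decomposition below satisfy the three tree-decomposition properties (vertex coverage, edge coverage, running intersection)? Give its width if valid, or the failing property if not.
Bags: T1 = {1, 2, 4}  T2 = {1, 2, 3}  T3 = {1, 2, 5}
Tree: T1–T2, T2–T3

Vertex coverage: the bags together contain {1, 2, 3, 4, 5}, the full vertex set. Edge coverage: each edge of G has both endpoints in at least one bag. Running intersection: for every vertex, the bags containing it form a connected subtree. All three properties hold, so this is a valid tree decomposition of width max|bag| − 1 = 2, and hence tw(G) ≤ 2.

Yes; width 2.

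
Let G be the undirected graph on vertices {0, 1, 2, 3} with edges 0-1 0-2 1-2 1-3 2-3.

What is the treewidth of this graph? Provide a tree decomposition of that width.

Treewidth 2.
One optimal decomposition is:
Bags: B1 = {0, 1, 2}  B2 = {1, 2, 3}
Tree: B1–B2

Each bag holds 3 vertices, so the decomposition has width 2, which upper-bounds the treewidth. Conversely, {0, 1, 2} is a clique of size 3, and the vertices of any clique must share a bag in every tree decomposition; so some bag has ≥ 3 vertices and tw(G) ≥ 2. The upper and lower bounds meet at 2, so that is the treewidth.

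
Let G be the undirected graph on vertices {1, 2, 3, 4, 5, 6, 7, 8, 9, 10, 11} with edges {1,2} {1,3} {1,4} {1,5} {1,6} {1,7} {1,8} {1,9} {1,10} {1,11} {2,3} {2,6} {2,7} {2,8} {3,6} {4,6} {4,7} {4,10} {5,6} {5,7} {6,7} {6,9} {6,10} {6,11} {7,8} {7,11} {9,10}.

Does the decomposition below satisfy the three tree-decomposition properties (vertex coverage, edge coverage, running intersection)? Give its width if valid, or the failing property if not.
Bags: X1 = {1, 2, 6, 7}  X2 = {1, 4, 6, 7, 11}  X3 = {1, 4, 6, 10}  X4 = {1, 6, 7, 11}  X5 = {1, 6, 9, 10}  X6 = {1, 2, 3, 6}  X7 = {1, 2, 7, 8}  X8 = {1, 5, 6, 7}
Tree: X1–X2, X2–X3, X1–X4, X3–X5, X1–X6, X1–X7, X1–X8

No — bags containing vertex 11 are not connected in the tree.

A tree decomposition must satisfy three properties: every vertex lies in some bag; for every edge, both endpoints lie together in some bag; and for every vertex, the bags containing it form a connected subtree. Here bags containing vertex 11 are not connected in the tree, so the decomposition is invalid.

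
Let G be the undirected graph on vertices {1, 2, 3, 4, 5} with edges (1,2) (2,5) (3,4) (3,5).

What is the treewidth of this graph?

1

A width-1 tree decomposition is:
Bags: B1 = {2, 5}  B2 = {1, 2}  B3 = {3, 5}  B4 = {3, 4}
Tree: B1–B2, B1–B3, B3–B4
Each bag holds 2 vertices, so the decomposition has width 1, which upper-bounds the treewidth. Since G has at least one edge (e.g. 5–2), it is not an edgeless graph, so tw(G) ≥ 1. The upper and lower bounds meet at 1, so that is the treewidth.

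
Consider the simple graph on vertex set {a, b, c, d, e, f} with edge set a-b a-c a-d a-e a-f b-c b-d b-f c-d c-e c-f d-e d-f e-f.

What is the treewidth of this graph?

A width-4 tree decomposition is:
Bags: B1 = {a, b, c, d, f}  B2 = {a, c, d, e, f}
Tree: B1–B2
Every bag has size at most 5, so the width is 5 − 1 = 4 and tw(G) ≤ 4. Conversely, {a, c, d, e, f} is a clique of size 5, and the vertices of any clique must share a bag in every tree decomposition; so some bag has ≥ 5 vertices and tw(G) ≥ 4. Hence tw(G) = 4 exactly.

4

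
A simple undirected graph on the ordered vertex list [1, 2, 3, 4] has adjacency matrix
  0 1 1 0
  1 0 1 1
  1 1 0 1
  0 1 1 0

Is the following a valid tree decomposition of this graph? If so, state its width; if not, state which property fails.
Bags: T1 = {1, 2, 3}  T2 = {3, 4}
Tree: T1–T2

No — edge (2,4) lies in no bag.

A tree decomposition must satisfy three properties: every vertex lies in some bag; for every edge, both endpoints lie together in some bag; and for every vertex, the bags containing it form a connected subtree. Here edge (2,4) lies in no bag, so the decomposition is invalid.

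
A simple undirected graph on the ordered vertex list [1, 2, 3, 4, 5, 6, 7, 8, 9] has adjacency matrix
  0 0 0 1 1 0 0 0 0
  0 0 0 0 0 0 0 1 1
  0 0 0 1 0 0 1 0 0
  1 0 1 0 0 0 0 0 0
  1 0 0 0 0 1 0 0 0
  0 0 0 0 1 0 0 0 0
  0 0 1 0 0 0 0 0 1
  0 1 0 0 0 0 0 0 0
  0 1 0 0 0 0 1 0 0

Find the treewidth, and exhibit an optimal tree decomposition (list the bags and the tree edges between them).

Treewidth 1.
One such decomposition:
Bags: B1 = {5, 6}  B2 = {1, 5}  B3 = {1, 4}  B4 = {3, 4}  B5 = {3, 7}  B6 = {7, 9}  B7 = {2, 9}  B8 = {2, 8}
Tree: B1–B2, B2–B3, B3–B4, B4–B5, B5–B6, B6–B7, B7–B8

Every bag has size at most 2, so the width is 2 − 1 = 1 and tw(G) ≤ 1. Any graph with an edge has treewidth ≥ 1, and G has the edge 6–5. Therefore the treewidth is 1.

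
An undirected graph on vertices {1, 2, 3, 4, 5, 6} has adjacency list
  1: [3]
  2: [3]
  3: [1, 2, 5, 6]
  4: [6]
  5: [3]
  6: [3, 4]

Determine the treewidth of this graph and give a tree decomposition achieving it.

The largest bag has 2 vertices, giving width 1; this decomposition certifies tw(G) ≤ 1. G has an edge, so its treewidth is at least 1. Therefore the treewidth is 1.

Treewidth 1.
One such decomposition:
Bags: B1 = {3, 6}  B2 = {4, 6}  B3 = {1, 3}  B4 = {2, 3}  B5 = {3, 5}
Tree: B1–B2, B1–B3, B1–B4, B4–B5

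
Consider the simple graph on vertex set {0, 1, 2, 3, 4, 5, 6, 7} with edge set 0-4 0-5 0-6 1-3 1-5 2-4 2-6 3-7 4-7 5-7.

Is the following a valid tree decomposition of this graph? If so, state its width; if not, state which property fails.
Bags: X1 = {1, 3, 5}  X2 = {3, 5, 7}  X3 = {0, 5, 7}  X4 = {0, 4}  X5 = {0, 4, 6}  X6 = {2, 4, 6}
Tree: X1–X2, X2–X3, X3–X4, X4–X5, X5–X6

A tree decomposition must satisfy three properties: every vertex lies in some bag; for every edge, both endpoints lie together in some bag; and for every vertex, the bags containing it form a connected subtree. Here edge (7,4) lies in no bag, so the decomposition is invalid.

No — edge (7,4) lies in no bag.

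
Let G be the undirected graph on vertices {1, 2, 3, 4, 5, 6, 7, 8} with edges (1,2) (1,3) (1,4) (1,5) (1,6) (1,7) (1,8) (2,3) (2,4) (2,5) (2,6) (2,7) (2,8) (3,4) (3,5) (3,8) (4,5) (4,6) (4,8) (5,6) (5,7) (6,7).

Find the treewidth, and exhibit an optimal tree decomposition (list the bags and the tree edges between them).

Treewidth 4.
One optimal decomposition is:
Bags: B1 = {1, 2, 5, 6, 7}  B2 = {1, 2, 4, 5, 6}  B3 = {1, 2, 3, 4, 5}  B4 = {1, 2, 3, 4, 8}
Tree: B1–B2, B2–B3, B3–B4

Every bag has size at most 5, so the width is 5 − 1 = 4 and tw(G) ≤ 4. Conversely, {1, 2, 3, 4, 8} is a clique of size 5, and the vertices of any clique must share a bag in every tree decomposition; so some bag has ≥ 5 vertices and tw(G) ≥ 4. Therefore the treewidth is 4.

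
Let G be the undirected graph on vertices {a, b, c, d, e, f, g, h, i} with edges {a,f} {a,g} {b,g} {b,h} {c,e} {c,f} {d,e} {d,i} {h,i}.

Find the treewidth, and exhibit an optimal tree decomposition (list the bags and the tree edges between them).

Treewidth 2.
Bags: B1 = {b, g, h}  B2 = {a, g, h}  B3 = {a, f, h}  B4 = {c, f, h}  B5 = {c, e, h}  B6 = {d, e, h}  B7 = {d, h, i}
Tree: B1–B2, B2–B3, B3–B4, B4–B5, B5–B6, B6–B7

Each bag holds 3 vertices, so the decomposition has width 2, which upper-bounds the treewidth. Since h–b–g–a–f–c–e–d–i–h is a cycle in G, G is not acyclic. Forests are exactly the graphs of treewidth ≤ 1, so tw(G) ≥ 2. The upper and lower bounds meet at 2, so that is the treewidth.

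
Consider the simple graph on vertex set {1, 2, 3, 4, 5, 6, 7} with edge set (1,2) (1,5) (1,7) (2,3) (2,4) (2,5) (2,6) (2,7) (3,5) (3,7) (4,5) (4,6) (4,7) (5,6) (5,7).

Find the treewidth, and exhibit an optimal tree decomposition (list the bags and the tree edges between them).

The largest bag has 4 vertices, giving width 3; this decomposition certifies tw(G) ≤ 3. Conversely, {2, 4, 5, 6} is a clique of size 4, and the vertices of any clique must share a bag in every tree decomposition; so some bag has ≥ 4 vertices and tw(G) ≥ 3. The upper and lower bounds meet at 3, so that is the treewidth.

Treewidth 3.
One optimal decomposition is:
Bags: B1 = {2, 4, 5, 7}  B2 = {2, 4, 5, 6}  B3 = {1, 2, 5, 7}  B4 = {2, 3, 5, 7}
Tree: B1–B2, B1–B3, B3–B4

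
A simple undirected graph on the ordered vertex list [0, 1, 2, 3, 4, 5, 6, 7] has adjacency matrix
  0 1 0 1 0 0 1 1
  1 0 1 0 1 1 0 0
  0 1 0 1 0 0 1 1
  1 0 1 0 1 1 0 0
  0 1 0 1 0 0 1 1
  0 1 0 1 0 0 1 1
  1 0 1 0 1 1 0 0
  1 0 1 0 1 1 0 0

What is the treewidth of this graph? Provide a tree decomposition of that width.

Treewidth 4.
One optimal decomposition is:
Bags: B1 = {0, 2, 4, 5, 6}  B2 = {0, 2, 4, 5, 7}  B3 = {0, 1, 2, 4, 5}  B4 = {0, 2, 3, 4, 5}
Tree: B1–B2, B2–B3, B3–B4

Every bag has size at most 5, so the width is 5 − 1 = 4 and tw(G) ≤ 4. For the lower bound: the 5 vertex sets {2,6}, {5,7}, {1,4}, {0}, {3} are disjoint, each induces a connected subgraph, and every pair is joined by at least one edge of G. Contracting each set to a single vertex therefore yields K_{5} as a minor, and since treewidth is minor-monotone, tw(G) ≥ tw(K_{5}) = 4. Hence tw(G) = 4 exactly.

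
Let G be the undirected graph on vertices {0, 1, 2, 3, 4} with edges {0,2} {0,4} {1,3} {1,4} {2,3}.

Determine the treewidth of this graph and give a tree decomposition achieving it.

The largest bag has 3 vertices, giving width 2; this decomposition certifies tw(G) ≤ 2. For the lower bound, G contains the cycle 4–1–3–2–0–4, so G is not a forest; only forests have treewidth ≤ 1, hence tw(G) ≥ 2. The upper and lower bounds meet at 2, so that is the treewidth.

Treewidth 2.
One optimal decomposition is:
Bags: B1 = {1, 3, 4}  B2 = {2, 3, 4}  B3 = {0, 2, 4}
Tree: B1–B2, B2–B3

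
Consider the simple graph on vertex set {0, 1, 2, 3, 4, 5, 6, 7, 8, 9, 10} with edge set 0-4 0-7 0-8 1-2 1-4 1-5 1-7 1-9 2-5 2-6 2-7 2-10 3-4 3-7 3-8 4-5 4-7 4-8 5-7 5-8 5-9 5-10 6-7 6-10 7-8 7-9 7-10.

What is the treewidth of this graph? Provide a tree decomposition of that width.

Every bag has size at most 4, so the width is 4 − 1 = 3 and tw(G) ≤ 3. Conversely, {0, 4, 7, 8} is a clique of size 4, and the vertices of any clique must share a bag in every tree decomposition; so some bag has ≥ 4 vertices and tw(G) ≥ 3. Combining the bounds, tw(G) = 3.

Treewidth 3.
Bags: B1 = {1, 2, 5, 7}  B2 = {1, 5, 7, 9}  B3 = {2, 5, 7, 10}  B4 = {1, 4, 5, 7}  B5 = {4, 5, 7, 8}  B6 = {2, 6, 7, 10}  B7 = {3, 4, 7, 8}  B8 = {0, 4, 7, 8}
Tree: B1–B2, B1–B3, B1–B4, B4–B5, B3–B6, B5–B7, B7–B8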